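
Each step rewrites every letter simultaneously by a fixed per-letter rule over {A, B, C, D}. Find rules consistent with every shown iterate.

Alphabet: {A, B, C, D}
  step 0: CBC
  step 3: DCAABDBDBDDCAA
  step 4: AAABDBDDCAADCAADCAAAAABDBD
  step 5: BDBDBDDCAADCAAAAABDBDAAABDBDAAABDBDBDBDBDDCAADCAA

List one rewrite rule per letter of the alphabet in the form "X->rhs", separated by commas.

A->BD, B->DC, C->A, D->AA

  step 4 ⇒ step 5: AAABDBDDCAADCAADCAAAAABDBD ⇒ BD·BD·BD·DC·AA·DC·AA·AA·A·BD·BD·AA·A·BD·BD·AA·A·BD·BD·BD·BD·BD·DC·AA·DC·AA
    A ↦ BD
    B ↦ DC
    C ↦ A
    D ↦ AA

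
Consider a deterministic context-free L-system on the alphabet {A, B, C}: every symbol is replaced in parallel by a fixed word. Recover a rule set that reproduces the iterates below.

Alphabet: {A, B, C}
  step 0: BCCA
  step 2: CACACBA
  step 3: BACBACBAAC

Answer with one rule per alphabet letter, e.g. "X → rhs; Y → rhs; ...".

  step 2 ⇒ step 3: CACACBA ⇒ BA·C·BA·C·BA·A·C
    A ↦ C
    B ↦ A
    C ↦ BA

A->C, B->A, C->BA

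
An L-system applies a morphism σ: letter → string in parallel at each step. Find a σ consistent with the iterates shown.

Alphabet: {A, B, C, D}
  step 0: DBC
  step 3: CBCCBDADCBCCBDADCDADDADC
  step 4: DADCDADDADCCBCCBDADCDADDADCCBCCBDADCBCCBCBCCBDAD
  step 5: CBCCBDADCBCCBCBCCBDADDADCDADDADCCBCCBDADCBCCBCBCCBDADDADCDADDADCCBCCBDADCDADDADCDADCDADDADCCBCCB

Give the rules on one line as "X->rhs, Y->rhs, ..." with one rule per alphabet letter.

A->C, B->C, C->DAD, D->CB

  step 4 ⇒ step 5: DADCDADDADCCBCCBDADCDADDADCCBCCBDADCBCCBCBCCBDAD ⇒ CB·C·CB·DAD·CB·C·CB·CB·C·CB·DAD·DAD·C·DAD·DAD·C·CB·C·CB·DAD·CB·C·CB·CB·C·CB·DAD·DAD·C·DAD·DAD·C·CB·C·CB·DAD·C·DAD·DAD·C·DAD·C·DAD·DAD·C·CB·C·CB
    A ↦ C
    B ↦ C
    C ↦ DAD
    D ↦ CB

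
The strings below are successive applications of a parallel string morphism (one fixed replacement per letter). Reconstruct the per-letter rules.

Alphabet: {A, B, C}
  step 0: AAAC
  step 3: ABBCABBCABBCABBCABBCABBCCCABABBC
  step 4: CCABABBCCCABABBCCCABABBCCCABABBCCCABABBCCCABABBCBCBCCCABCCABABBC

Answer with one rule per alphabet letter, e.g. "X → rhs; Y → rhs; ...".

  step 3 ⇒ step 4: ABBCABBCABBCABBCABBCABBCCCABABBC ⇒ CC·AB·AB·BC·CC·AB·AB·BC·CC·AB·AB·BC·CC·AB·AB·BC·CC·AB·AB·BC·CC·AB·AB·BC·BC·BC·CC·AB·CC·AB·AB·BC
    A ↦ CC
    B ↦ AB
    C ↦ BC

A->CC, B->AB, C->BC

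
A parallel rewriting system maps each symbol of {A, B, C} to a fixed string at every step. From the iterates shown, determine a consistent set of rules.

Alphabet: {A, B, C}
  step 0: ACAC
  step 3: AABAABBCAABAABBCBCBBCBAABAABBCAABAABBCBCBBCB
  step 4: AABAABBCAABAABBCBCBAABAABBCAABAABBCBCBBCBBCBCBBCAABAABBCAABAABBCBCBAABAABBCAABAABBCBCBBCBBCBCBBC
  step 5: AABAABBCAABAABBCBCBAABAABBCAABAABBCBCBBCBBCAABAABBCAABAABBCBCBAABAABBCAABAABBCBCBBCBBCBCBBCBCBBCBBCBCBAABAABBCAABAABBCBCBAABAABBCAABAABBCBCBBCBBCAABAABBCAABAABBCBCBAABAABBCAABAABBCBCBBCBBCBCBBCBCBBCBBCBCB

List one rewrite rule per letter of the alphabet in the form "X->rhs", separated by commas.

  step 4 ⇒ step 5: AABAABBCAABAABBCBCBAABAABBCAABAABBCBCBBCBBCBCBBCAABAABBCAABAABBCBCBAABAABBCAABAABBCBCBBCBBCBCBBC ⇒ AAB·AAB·BC·AAB·AAB·BC·BC·B·AAB·AAB·BC·AAB·AAB·BC·BC·B·BC·B·BC·AAB·AAB·BC·AAB·AAB·BC·BC·B·AAB·AAB·BC·AAB·AAB·BC·BC·B·BC·B·BC·BC·B·BC·BC·B·BC·B·BC·BC·B·AAB·AAB·BC·AAB·AAB·BC·BC·B·AAB·AAB·BC·AAB·AAB·BC·BC·B·BC·B·BC·AAB·AAB·BC·AAB·AAB·BC·BC·B·AAB·AAB·BC·AAB·AAB·BC·BC·B·BC·B·BC·BC·B·BC·BC·B·BC·B·BC·BC·B
    A ↦ AAB
    B ↦ BC
    C ↦ B

A->AAB, B->BC, C->B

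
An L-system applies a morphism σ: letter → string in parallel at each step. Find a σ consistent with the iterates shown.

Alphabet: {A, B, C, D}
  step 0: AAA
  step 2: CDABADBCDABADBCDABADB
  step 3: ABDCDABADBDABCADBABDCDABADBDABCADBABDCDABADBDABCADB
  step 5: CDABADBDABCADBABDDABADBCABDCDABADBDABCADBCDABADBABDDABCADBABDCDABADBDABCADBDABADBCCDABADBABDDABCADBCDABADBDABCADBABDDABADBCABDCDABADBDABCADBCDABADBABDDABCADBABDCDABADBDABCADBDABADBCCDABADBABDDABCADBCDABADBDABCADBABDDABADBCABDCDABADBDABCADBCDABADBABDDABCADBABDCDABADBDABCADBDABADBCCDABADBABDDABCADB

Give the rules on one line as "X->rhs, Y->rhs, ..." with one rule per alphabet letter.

  step 2 ⇒ step 3: CDABADBCDABADBCDABADB ⇒ ABD·C·DAB·ADB·DAB·C·ADB·ABD·C·DAB·ADB·DAB·C·ADB·ABD·C·DAB·ADB·DAB·C·ADB
    A ↦ DAB
    B ↦ ADB
    C ↦ ABD
    D ↦ C

A->DAB, B->ADB, C->ABD, D->C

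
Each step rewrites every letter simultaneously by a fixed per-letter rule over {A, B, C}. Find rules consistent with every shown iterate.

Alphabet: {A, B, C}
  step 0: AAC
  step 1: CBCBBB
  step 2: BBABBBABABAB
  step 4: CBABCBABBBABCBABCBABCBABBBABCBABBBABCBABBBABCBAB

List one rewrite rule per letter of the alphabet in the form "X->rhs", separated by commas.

  step 1 ⇒ step 2: CBCBBB ⇒ BB·AB·BB·AB·AB·AB
    B ↦ AB
    C ↦ BB
  step 0 ⇒ step 1: AAC ⇒ CB·CB·BB
    A ↦ CB

A->CB, B->AB, C->BB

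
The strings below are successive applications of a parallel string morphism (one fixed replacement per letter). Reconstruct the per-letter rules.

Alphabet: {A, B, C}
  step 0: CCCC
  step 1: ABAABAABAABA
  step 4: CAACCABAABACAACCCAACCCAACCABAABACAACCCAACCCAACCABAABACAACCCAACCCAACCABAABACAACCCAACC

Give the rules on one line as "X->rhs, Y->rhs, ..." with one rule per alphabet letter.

  step 0 ⇒ step 1: CCCC ⇒ ABA·ABA·ABA·ABA
    C ↦ ABA
    A ↦ C  (constrained at step 1)
    B ↦ AAC  (constrained at step 1)

A->C, B->AAC, C->ABA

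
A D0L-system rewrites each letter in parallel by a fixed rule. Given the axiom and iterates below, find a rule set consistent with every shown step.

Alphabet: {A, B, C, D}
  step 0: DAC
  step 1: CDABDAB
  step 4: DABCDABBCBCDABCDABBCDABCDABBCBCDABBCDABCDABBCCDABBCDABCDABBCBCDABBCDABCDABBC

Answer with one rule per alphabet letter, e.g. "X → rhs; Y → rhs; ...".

  step 0 ⇒ step 1: DAC ⇒ CDA·B·DAB
    A ↦ B
    C ↦ DAB
    D ↦ CDA
    B ↦ BC  (constrained at step 1)

A->B, B->BC, C->DAB, D->CDA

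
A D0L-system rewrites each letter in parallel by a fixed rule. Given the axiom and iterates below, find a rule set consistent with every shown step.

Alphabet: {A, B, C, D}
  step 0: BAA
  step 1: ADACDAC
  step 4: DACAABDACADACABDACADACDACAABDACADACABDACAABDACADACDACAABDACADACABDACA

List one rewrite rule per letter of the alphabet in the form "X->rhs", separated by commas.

  step 0 ⇒ step 1: BAA ⇒ A·DAC·DAC
    A ↦ DAC
    B ↦ A
    C ↦ A  (constrained at step 1)
    D ↦ AB  (constrained at step 1)

A->DAC, B->A, C->A, D->AB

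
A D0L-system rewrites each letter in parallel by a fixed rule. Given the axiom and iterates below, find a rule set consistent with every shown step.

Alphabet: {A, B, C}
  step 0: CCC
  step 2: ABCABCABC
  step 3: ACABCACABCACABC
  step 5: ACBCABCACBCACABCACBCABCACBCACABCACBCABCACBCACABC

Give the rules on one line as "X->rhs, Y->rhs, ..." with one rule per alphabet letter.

  step 2 ⇒ step 3: ABCABCABC ⇒ AC·A·BC·AC·A·BC·AC·A·BC
    A ↦ AC
    B ↦ A
    C ↦ BC

A->AC, B->A, C->BC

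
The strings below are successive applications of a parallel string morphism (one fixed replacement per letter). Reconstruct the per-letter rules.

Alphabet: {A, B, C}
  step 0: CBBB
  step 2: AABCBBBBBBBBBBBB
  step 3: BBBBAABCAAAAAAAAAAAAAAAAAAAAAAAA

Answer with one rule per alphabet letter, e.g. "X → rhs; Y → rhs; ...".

A->BB, B->AA, C->BC

  step 2 ⇒ step 3: AABCBBBBBBBBBBBB ⇒ BB·BB·AA·BC·AA·AA·AA·AA·AA·AA·AA·AA·AA·AA·AA·AA
    A ↦ BB
    B ↦ AA
    C ↦ BC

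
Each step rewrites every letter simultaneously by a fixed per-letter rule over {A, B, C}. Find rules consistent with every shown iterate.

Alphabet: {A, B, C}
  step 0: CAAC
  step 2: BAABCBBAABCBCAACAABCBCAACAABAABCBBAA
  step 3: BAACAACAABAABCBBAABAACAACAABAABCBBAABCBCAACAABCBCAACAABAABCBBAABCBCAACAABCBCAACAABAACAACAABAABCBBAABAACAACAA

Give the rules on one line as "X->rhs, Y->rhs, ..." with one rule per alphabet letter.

A->CAA, B->BAA, C->BCB

  step 2 ⇒ step 3: BAABCBBAABCBCAACAABCBCAACAABAABCBBAA ⇒ BAA·CAA·CAA·BAA·BCB·BAA·BAA·CAA·CAA·BAA·BCB·BAA·BCB·CAA·CAA·BCB·CAA·CAA·BAA·BCB·BAA·BCB·CAA·CAA·BCB·CAA·CAA·BAA·CAA·CAA·BAA·BCB·BAA·BAA·CAA·CAA
    A ↦ CAA
    B ↦ BAA
    C ↦ BCB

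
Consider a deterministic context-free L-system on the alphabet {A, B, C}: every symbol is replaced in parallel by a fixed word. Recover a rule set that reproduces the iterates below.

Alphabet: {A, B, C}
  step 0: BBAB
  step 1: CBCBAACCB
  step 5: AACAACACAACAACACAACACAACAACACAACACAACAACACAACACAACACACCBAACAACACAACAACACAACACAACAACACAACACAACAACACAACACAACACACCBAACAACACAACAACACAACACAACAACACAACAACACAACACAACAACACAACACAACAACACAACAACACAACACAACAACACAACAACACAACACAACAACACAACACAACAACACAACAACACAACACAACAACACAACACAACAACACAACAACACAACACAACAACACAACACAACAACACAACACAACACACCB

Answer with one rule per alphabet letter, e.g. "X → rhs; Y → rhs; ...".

A->AAC, B->CB, C->AC

  step 0 ⇒ step 1: BBAB ⇒ CB·CB·AAC·CB
    A ↦ AAC
    B ↦ CB
    C ↦ AC  (constrained at step 1)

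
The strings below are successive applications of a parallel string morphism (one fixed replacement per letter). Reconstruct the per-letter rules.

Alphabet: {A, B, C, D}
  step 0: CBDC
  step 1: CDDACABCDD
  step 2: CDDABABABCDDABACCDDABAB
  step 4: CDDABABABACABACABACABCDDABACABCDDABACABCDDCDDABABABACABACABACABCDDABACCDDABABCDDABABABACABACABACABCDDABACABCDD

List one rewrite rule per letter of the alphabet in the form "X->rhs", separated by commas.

A->AB, B->AC, C->CDD, D->AB

  step 1 ⇒ step 2: CDDACABCDD ⇒ CDD·AB·AB·AB·CDD·AB·AC·CDD·AB·AB
    A ↦ AB
    B ↦ AC
    C ↦ CDD
    D ↦ AB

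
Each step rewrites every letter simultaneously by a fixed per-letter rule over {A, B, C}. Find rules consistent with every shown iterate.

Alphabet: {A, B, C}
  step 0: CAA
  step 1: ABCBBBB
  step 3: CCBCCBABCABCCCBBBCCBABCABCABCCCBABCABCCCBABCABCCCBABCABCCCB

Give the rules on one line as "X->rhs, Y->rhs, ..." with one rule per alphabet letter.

A->BB, B->CCB, C->ABC

  step 0 ⇒ step 1: CAA ⇒ ABC·BB·BB
    A ↦ BB
    C ↦ ABC
    B ↦ CCB  (constrained at step 1)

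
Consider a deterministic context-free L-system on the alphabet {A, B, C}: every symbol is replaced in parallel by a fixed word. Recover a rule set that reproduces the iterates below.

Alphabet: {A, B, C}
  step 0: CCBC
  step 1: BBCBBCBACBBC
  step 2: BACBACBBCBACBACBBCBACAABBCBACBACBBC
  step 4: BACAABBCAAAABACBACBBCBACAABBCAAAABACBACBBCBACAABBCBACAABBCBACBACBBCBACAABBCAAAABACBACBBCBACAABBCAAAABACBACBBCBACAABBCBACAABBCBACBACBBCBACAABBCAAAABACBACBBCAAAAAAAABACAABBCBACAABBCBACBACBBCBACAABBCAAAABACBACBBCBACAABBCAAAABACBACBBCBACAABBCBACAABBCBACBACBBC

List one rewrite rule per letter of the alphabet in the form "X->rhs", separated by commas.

  step 1 ⇒ step 2: BBCBBCBACBBC ⇒ BAC·BAC·BBC·BAC·BAC·BBC·BAC·AA·BBC·BAC·BAC·BBC
    A ↦ AA
    B ↦ BAC
    C ↦ BBC

A->AA, B->BAC, C->BBC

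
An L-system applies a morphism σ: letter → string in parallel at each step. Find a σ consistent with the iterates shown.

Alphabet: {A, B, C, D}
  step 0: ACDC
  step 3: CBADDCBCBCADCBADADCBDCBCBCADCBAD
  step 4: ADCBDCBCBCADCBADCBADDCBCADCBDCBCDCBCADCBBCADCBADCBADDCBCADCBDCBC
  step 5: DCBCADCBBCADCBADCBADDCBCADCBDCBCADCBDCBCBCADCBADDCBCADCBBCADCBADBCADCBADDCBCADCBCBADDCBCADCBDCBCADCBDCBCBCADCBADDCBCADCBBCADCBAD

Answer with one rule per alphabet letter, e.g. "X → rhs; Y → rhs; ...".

A->DC, B->CB, C->AD, D->BC

  step 4 ⇒ step 5: ADCBDCBCBCADCBADCBADDCBCADCBDCBCDCBCADCBBCADCBADCBADDCBCADCBDCBC ⇒ DC·BC·AD·CB·BC·AD·CB·AD·CB·AD·DC·BC·AD·CB·DC·BC·AD·CB·DC·BC·BC·AD·CB·AD·DC·BC·AD·CB·BC·AD·CB·AD·BC·AD·CB·AD·DC·BC·AD·CB·CB·AD·DC·BC·AD·CB·DC·BC·AD·CB·DC·BC·BC·AD·CB·AD·DC·BC·AD·CB·BC·AD·CB·AD
    A ↦ DC
    B ↦ CB
    C ↦ AD
    D ↦ BC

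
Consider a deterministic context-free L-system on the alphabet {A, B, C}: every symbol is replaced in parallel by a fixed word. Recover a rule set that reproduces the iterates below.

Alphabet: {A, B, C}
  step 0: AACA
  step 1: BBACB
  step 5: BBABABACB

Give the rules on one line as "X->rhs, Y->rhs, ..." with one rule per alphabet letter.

A->B, B->A, C->AC

  step 0 ⇒ step 1: AACA ⇒ B·B·AC·B
    A ↦ B
    C ↦ AC
    B ↦ A  (constrained at step 1)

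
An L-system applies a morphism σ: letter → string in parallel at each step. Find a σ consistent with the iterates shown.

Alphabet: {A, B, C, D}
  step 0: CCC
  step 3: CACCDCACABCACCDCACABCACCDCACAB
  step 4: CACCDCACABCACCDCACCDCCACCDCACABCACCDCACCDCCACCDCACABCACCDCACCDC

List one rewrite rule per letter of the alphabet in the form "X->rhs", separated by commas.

  step 3 ⇒ step 4: CACCDCACABCACCDCACABCACCDCACAB ⇒ CA·CCD·CA·CA·B·CA·CCD·CA·CCD·C·CA·CCD·CA·CA·B·CA·CCD·CA·CCD·C·CA·CCD·CA·CA·B·CA·CCD·CA·CCD·C
    A ↦ CCD
    B ↦ C
    C ↦ CA
    D ↦ B

A->CCD, B->C, C->CA, D->B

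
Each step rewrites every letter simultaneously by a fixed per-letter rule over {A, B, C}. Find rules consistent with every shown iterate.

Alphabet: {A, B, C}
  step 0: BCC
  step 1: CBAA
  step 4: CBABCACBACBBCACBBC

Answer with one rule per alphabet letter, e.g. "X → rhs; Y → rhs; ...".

A->BC, B->CB, C->A

  step 0 ⇒ step 1: BCC ⇒ CB·A·A
    B ↦ CB
    C ↦ A
    A ↦ BC  (constrained at step 1)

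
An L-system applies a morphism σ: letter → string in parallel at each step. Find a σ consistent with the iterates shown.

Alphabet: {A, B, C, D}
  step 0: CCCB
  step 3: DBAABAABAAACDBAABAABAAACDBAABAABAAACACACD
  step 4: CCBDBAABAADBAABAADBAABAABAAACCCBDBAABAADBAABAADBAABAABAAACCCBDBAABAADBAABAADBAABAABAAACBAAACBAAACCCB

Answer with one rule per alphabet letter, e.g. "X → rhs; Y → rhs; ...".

A->BAA, B->D, C->AC, D->CCB

  step 3 ⇒ step 4: DBAABAABAAACDBAABAABAAACDBAABAABAAACACACD ⇒ CCB·D·BAA·BAA·D·BAA·BAA·D·BAA·BAA·BAA·AC·CCB·D·BAA·BAA·D·BAA·BAA·D·BAA·BAA·BAA·AC·CCB·D·BAA·BAA·D·BAA·BAA·D·BAA·BAA·BAA·AC·BAA·AC·BAA·AC·CCB
    A ↦ BAA
    B ↦ D
    C ↦ AC
    D ↦ CCB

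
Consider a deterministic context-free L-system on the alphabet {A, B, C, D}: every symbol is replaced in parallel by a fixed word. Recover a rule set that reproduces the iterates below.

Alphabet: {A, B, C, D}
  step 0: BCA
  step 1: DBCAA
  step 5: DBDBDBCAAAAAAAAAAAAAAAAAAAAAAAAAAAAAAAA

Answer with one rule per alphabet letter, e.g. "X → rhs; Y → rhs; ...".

A->AA, B->D, C->BC, D->B

  step 0 ⇒ step 1: BCA ⇒ D·BC·AA
    A ↦ AA
    B ↦ D
    C ↦ BC
    D ↦ B  (constrained at step 1)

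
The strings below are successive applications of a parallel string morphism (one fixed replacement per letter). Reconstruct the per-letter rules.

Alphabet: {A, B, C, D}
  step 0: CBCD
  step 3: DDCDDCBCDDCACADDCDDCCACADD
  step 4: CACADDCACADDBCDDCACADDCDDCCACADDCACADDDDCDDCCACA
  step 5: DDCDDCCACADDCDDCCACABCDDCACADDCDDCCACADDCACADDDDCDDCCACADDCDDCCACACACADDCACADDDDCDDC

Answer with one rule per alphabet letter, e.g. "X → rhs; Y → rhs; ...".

  step 4 ⇒ step 5: CACADDCACADDBCDDCACADDCDDCCACADDCACADDDDCDDCCACA ⇒ DD·C·DD·C·CA·CA·DD·C·DD·C·CA·CA·BC·DD·CA·CA·DD·C·DD·C·CA·CA·DD·CA·CA·DD·DD·C·DD·C·CA·CA·DD·C·DD·C·CA·CA·CA·CA·DD·CA·CA·DD·DD·C·DD·C
    A ↦ C
    B ↦ BC
    C ↦ DD
    D ↦ CA

A->C, B->BC, C->DD, D->CA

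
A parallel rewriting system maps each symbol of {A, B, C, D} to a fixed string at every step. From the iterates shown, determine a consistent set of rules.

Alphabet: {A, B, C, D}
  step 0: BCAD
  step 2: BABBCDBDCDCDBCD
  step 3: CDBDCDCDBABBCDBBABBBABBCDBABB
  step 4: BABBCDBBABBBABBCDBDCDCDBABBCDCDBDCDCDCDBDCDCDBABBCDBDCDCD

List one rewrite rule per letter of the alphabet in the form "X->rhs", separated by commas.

A->BD, B->CD, C->BAB, D->B

  step 3 ⇒ step 4: CDBDCDCDBABBCDBBABBBABBCDBABB ⇒ BAB·B·CD·B·BAB·B·BAB·B·CD·BD·CD·CD·BAB·B·CD·CD·BD·CD·CD·CD·BD·CD·CD·BAB·B·CD·BD·CD·CD
    A ↦ BD
    B ↦ CD
    C ↦ BAB
    D ↦ B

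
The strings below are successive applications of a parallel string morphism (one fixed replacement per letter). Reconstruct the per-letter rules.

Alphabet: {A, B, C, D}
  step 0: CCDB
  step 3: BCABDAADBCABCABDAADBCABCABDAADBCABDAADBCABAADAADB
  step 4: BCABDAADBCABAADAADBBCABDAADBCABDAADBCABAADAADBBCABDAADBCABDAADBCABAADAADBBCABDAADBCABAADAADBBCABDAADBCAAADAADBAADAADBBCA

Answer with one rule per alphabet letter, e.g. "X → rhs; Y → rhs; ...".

A->AAD, B->BCA, C->BD, D->B

  step 3 ⇒ step 4: BCABDAADBCABCABDAADBCABCABDAADBCABDAADBCABAADAADB ⇒ BCA·BD·AAD·BCA·B·AAD·AAD·B·BCA·BD·AAD·BCA·BD·AAD·BCA·B·AAD·AAD·B·BCA·BD·AAD·BCA·BD·AAD·BCA·B·AAD·AAD·B·BCA·BD·AAD·BCA·B·AAD·AAD·B·BCA·BD·AAD·BCA·AAD·AAD·B·AAD·AAD·B·BCA
    A ↦ AAD
    B ↦ BCA
    C ↦ BD
    D ↦ B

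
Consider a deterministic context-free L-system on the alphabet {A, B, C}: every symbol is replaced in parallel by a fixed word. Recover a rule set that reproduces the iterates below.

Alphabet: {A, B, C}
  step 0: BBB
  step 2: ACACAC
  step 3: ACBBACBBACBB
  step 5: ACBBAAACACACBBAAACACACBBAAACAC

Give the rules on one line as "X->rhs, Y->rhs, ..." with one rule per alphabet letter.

  step 2 ⇒ step 3: ACACAC ⇒ AC·BB·AC·BB·AC·BB
    A ↦ AC
    C ↦ BB
    B ↦ A  (constrained at step 0)

A->AC, B->A, C->BB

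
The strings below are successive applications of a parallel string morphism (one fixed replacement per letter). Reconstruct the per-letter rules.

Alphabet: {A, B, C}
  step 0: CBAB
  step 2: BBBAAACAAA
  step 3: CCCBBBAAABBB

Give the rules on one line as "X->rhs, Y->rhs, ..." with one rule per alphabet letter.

  step 2 ⇒ step 3: BBBAAACAAA ⇒ C·C·C·B·B·B·AAA·B·B·B
    A ↦ B
    B ↦ C
    C ↦ AAA

A->B, B->C, C->AAA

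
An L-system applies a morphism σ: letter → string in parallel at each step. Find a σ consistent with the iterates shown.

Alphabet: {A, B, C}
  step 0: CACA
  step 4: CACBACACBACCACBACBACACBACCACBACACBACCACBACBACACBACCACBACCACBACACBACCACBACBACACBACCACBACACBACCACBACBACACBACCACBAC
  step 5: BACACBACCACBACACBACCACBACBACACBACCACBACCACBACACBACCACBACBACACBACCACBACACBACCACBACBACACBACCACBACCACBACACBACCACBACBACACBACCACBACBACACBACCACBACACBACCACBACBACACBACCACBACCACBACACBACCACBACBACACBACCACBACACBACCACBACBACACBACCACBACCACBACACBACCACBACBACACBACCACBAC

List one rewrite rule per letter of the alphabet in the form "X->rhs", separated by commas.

  step 4 ⇒ step 5: CACBACACBACCACBACBACACBACCACBACACBACCACBACBACACBACCACBACCACBACACBACCACBACBACACBACCACBACACBACCACBACBACACBACCACBAC ⇒ BAC·AC·BAC·C·AC·BAC·AC·BAC·C·AC·BAC·BAC·AC·BAC·C·AC·BAC·C·AC·BAC·AC·BAC·C·AC·BAC·BAC·AC·BAC·C·AC·BAC·AC·BAC·C·AC·BAC·BAC·AC·BAC·C·AC·BAC·C·AC·BAC·AC·BAC·C·AC·BAC·BAC·AC·BAC·C·AC·BAC·BAC·AC·BAC·C·AC·BAC·AC·BAC·C·AC·BAC·BAC·AC·BAC·C·AC·BAC·C·AC·BAC·AC·BAC·C·AC·BAC·BAC·AC·BAC·C·AC·BAC·AC·BAC·C·AC·BAC·BAC·AC·BAC·C·AC·BAC·C·AC·BAC·AC·BAC·C·AC·BAC·BAC·AC·BAC·C·AC·BAC
    A ↦ AC
    B ↦ C
    C ↦ BAC

A->AC, B->C, C->BAC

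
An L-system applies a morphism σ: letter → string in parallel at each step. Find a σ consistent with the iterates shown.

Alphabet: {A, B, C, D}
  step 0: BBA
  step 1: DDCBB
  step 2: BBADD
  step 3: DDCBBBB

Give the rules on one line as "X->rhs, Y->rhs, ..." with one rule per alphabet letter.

A->CBB, B->D, C->A, D->B

  step 2 ⇒ step 3: BBADD ⇒ D·D·CBB·B·B
    A ↦ CBB
    B ↦ D
    D ↦ B
  step 1 ⇒ step 2: DDCBB ⇒ B·B·A·D·D
    C ↦ A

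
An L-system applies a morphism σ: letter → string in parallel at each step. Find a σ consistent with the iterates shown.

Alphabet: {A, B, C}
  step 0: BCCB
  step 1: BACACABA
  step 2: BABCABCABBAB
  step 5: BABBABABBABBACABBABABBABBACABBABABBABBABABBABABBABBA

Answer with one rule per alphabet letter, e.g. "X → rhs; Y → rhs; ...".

  step 1 ⇒ step 2: BACACABA ⇒ BA·B·CA·B·CA·B·BA·B
    A ↦ B
    B ↦ BA
    C ↦ CA

A->B, B->BA, C->CA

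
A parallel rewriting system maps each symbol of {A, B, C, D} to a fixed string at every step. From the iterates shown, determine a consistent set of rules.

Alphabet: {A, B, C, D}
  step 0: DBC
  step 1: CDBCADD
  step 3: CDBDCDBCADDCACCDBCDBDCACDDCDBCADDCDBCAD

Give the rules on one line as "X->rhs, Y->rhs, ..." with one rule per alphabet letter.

  step 0 ⇒ step 1: DBC ⇒ CDB·CAD·D
    B ↦ CAD
    C ↦ D
    D ↦ CDB
    A ↦ CAC  (constrained at step 1)

A->CAC, B->CAD, C->D, D->CDB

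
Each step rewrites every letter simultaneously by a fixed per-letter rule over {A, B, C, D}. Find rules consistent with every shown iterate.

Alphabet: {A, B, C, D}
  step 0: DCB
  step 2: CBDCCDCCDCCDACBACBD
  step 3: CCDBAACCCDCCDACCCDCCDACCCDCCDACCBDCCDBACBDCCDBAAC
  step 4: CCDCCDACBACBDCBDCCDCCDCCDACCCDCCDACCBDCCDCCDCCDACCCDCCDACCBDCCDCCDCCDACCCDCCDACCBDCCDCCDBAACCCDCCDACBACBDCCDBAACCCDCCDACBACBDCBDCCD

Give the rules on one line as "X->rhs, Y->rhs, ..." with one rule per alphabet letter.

A->CBD, B->BA, C->CCD, D->AC

  step 3 ⇒ step 4: CCDBAACCCDCCDACCCDCCDACCCDCCDACCBDCCDBACBDCCDBAAC ⇒ CCD·CCD·AC·BA·CBD·CBD·CCD·CCD·CCD·AC·CCD·CCD·AC·CBD·CCD·CCD·CCD·AC·CCD·CCD·AC·CBD·CCD·CCD·CCD·AC·CCD·CCD·AC·CBD·CCD·CCD·BA·AC·CCD·CCD·AC·BA·CBD·CCD·BA·AC·CCD·CCD·AC·BA·CBD·CBD·CCD
    A ↦ CBD
    B ↦ BA
    C ↦ CCD
    D ↦ AC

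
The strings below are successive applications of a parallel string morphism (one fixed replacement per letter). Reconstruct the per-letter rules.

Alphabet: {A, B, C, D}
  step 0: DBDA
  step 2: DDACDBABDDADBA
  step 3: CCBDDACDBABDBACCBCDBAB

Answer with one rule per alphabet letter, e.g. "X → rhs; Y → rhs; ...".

A->B, B->DBA, C->DDA, D->C

  step 2 ⇒ step 3: DDACDBABDDADBA ⇒ C·C·B·DDA·C·DBA·B·DBA·C·C·B·C·DBA·B
    A ↦ B
    B ↦ DBA
    C ↦ DDA
    D ↦ C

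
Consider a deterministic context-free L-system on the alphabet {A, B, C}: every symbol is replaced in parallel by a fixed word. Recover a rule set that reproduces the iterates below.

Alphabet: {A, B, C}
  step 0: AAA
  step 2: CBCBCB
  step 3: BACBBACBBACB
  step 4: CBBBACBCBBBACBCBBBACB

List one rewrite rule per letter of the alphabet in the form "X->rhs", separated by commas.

A->B, B->CB, C->BA

  step 3 ⇒ step 4: BACBBACBBACB ⇒ CB·B·BA·CB·CB·B·BA·CB·CB·B·BA·CB
    A ↦ B
    B ↦ CB
    C ↦ BA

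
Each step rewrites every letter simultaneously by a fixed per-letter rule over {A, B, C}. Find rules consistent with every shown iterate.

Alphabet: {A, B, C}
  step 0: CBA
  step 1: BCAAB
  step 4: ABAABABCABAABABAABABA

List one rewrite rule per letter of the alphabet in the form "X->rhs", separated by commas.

  step 0 ⇒ step 1: CBA ⇒ BC·A·AB
    A ↦ AB
    B ↦ A
    C ↦ BC

A->AB, B->A, C->BC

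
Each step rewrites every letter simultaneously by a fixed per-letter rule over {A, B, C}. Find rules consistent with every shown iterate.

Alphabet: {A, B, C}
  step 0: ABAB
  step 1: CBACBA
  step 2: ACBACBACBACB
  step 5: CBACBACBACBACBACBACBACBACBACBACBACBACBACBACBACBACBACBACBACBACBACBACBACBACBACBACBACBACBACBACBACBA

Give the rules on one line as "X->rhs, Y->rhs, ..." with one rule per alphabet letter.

  step 1 ⇒ step 2: CBACBA ⇒ ACB·A·CB·ACB·A·CB
    A ↦ CB
    B ↦ A
    C ↦ ACB

A->CB, B->A, C->ACB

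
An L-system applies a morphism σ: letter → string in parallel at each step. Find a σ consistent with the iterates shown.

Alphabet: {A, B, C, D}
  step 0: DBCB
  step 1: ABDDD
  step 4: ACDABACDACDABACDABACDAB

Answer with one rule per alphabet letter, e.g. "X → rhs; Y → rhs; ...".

  step 0 ⇒ step 1: DBCB ⇒ AB·D·D·D
    B ↦ D
    C ↦ D
    D ↦ AB
    A ↦ AC  (constrained at step 1)

A->AC, B->D, C->D, D->AB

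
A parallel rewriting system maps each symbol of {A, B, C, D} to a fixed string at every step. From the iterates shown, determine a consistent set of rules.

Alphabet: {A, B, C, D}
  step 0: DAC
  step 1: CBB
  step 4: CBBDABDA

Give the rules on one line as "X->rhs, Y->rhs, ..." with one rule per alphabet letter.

A->B, B->DA, C->B, D->C

  step 0 ⇒ step 1: DAC ⇒ C·B·B
    A ↦ B
    C ↦ B
    D ↦ C
    B ↦ DA  (constrained at step 1)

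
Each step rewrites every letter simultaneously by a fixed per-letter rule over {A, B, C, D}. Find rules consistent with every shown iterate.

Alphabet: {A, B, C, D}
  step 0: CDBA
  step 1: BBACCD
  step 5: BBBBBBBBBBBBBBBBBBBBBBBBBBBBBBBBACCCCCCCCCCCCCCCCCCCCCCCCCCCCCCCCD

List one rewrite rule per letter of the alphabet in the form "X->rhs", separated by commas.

A->D, B->CC, C->BB, D->A

  step 0 ⇒ step 1: CDBA ⇒ BB·A·CC·D
    A ↦ D
    B ↦ CC
    C ↦ BB
    D ↦ A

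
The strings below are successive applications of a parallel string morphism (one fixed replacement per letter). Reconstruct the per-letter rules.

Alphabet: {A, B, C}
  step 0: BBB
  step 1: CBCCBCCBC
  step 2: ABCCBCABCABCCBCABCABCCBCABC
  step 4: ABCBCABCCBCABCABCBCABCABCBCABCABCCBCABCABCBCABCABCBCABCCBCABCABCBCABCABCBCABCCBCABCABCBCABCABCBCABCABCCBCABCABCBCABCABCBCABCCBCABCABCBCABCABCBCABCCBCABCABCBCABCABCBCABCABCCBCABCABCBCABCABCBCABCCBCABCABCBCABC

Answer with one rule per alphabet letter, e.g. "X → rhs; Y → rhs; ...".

A->AB, B->CBC, C->ABC

  step 1 ⇒ step 2: CBCCBCCBC ⇒ ABC·CBC·ABC·ABC·CBC·ABC·ABC·CBC·ABC
    B ↦ CBC
    C ↦ ABC
    A ↦ AB  (constrained at step 2)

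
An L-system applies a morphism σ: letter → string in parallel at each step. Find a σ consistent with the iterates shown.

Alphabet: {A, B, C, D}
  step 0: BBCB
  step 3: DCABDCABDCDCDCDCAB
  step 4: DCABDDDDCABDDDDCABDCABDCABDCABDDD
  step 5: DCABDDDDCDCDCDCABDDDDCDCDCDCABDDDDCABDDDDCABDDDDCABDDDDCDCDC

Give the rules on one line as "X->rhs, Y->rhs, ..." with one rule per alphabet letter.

A->DD, B->D, C->AB, D->DC

  step 4 ⇒ step 5: DCABDDDDCABDDDDCABDCABDCABDCABDDD ⇒ DC·AB·DD·D·DC·DC·DC·DC·AB·DD·D·DC·DC·DC·DC·AB·DD·D·DC·AB·DD·D·DC·AB·DD·D·DC·AB·DD·D·DC·DC·DC
    A ↦ DD
    B ↦ D
    C ↦ AB
    D ↦ DC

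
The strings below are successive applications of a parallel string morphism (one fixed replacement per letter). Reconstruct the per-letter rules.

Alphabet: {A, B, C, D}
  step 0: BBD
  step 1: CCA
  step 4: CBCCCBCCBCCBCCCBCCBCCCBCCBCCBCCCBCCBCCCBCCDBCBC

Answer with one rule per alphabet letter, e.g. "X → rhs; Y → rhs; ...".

  step 0 ⇒ step 1: BBD ⇒ C·C·A
    B ↦ C
    D ↦ A
    A ↦ CDB  (constrained at step 1)
    C ↦ CBC  (constrained at step 1)

A->CDB, B->C, C->CBC, D->A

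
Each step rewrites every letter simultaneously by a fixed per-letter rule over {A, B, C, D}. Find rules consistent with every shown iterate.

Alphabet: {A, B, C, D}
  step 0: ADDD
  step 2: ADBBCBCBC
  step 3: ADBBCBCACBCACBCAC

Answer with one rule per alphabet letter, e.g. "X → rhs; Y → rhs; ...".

A->AD, B->BC, C->AC, D->B

  step 2 ⇒ step 3: ADBBCBCBC ⇒ AD·B·BC·BC·AC·BC·AC·BC·AC
    A ↦ AD
    B ↦ BC
    C ↦ AC
    D ↦ B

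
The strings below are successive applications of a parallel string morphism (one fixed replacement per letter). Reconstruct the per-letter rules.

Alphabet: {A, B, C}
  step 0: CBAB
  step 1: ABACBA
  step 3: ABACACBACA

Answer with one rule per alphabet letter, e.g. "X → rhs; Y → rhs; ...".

A->C, B->BA, C->A

  step 0 ⇒ step 1: CBAB ⇒ A·BA·C·BA
    A ↦ C
    B ↦ BA
    C ↦ A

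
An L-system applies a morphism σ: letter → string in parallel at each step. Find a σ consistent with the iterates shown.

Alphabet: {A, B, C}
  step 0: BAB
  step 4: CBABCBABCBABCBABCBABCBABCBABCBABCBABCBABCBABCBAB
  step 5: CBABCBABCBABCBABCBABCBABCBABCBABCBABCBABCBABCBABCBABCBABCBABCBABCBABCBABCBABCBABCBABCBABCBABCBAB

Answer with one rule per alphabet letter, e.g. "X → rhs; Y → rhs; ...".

A->CB, B->AB, C->CB

  step 4 ⇒ step 5: CBABCBABCBABCBABCBABCBABCBABCBABCBABCBABCBABCBAB ⇒ CB·AB·CB·AB·CB·AB·CB·AB·CB·AB·CB·AB·CB·AB·CB·AB·CB·AB·CB·AB·CB·AB·CB·AB·CB·AB·CB·AB·CB·AB·CB·AB·CB·AB·CB·AB·CB·AB·CB·AB·CB·AB·CB·AB·CB·AB·CB·AB
    A ↦ CB
    B ↦ AB
    C ↦ CB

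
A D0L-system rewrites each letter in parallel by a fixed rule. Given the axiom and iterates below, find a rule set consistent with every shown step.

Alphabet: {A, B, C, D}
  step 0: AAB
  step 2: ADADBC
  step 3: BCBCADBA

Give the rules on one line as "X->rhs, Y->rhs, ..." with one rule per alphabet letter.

  step 2 ⇒ step 3: ADADBC ⇒ B·C·B·C·AD·BA
    A ↦ B
    B ↦ AD
    C ↦ BA
    D ↦ C

A->B, B->AD, C->BA, D->C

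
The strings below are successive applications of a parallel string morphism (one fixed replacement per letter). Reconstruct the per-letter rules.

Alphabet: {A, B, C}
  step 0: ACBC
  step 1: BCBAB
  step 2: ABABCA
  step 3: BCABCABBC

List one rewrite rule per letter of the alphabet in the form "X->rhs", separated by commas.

A->BC, B->A, C->B

  step 2 ⇒ step 3: ABABCA ⇒ BC·A·BC·A·B·BC
    A ↦ BC
    B ↦ A
    C ↦ B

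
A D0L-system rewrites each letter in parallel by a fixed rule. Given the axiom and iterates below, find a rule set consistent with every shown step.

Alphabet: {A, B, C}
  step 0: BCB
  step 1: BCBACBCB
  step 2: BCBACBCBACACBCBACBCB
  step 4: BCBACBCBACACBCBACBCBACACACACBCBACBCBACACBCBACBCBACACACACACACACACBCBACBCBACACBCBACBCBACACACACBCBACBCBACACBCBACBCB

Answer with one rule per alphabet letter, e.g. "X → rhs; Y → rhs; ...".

  step 1 ⇒ step 2: BCBACBCB ⇒ BCB·AC·BCB·AC·AC·BCB·AC·BCB
    A ↦ AC
    B ↦ BCB
    C ↦ AC

A->AC, B->BCB, C->AC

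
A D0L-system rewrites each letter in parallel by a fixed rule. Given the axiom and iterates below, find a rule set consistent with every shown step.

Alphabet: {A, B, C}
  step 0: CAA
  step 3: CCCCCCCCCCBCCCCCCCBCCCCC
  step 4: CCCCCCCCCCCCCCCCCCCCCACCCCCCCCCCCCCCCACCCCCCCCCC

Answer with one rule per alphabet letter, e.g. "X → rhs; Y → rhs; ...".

  step 3 ⇒ step 4: CCCCCCCCCCBCCCCCCCBCCCCC ⇒ CC·CC·CC·CC·CC·CC·CC·CC·CC·CC·CA·CC·CC·CC·CC·CC·CC·CC·CA·CC·CC·CC·CC·CC
    B ↦ CA
    C ↦ CC
    A ↦ BC  (constrained at step 0)

A->BC, B->CA, C->CC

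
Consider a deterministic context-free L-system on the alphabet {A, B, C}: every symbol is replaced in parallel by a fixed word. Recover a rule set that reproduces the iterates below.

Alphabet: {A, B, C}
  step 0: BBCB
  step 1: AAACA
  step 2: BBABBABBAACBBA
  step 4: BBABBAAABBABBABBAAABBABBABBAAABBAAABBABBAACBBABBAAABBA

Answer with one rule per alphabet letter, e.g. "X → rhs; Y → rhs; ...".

  step 1 ⇒ step 2: AAACA ⇒ BBA·BBA·BBA·AC·BBA
    A ↦ BBA
    C ↦ AC
  step 0 ⇒ step 1: BBCB ⇒ A·A·AC·A
    B ↦ A

A->BBA, B->A, C->AC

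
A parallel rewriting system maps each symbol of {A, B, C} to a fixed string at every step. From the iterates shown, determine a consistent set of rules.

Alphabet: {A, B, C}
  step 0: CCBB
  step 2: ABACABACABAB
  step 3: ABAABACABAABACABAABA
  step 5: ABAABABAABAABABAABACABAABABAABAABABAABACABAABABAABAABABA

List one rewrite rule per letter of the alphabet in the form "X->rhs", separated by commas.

  step 2 ⇒ step 3: ABACABACABAB ⇒ AB·A·AB·AC·AB·A·AB·AC·AB·A·AB·A
    A ↦ AB
    B ↦ A
    C ↦ AC

A->AB, B->A, C->AC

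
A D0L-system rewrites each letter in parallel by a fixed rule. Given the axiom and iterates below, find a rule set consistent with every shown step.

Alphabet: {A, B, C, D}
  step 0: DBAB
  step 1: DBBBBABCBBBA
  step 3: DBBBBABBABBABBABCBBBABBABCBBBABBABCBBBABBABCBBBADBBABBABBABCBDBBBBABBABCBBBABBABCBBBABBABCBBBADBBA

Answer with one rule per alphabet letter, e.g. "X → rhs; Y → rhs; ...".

A->BCB, B->BBA, C->D, D->DBB

  step 0 ⇒ step 1: DBAB ⇒ DBB·BBA·BCB·BBA
    A ↦ BCB
    B ↦ BBA
    D ↦ DBB
    C ↦ D  (constrained at step 1)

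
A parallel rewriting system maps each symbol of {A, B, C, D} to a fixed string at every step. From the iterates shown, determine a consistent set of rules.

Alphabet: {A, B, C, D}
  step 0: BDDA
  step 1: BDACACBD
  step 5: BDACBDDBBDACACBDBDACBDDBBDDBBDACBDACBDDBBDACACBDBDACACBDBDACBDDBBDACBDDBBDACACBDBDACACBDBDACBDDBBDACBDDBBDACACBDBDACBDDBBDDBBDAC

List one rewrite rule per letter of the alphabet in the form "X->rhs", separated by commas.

A->BD, B->BD, C->DB, D->AC

  step 0 ⇒ step 1: BDDA ⇒ BD·AC·AC·BD
    A ↦ BD
    B ↦ BD
    D ↦ AC
    C ↦ DB  (constrained at step 1)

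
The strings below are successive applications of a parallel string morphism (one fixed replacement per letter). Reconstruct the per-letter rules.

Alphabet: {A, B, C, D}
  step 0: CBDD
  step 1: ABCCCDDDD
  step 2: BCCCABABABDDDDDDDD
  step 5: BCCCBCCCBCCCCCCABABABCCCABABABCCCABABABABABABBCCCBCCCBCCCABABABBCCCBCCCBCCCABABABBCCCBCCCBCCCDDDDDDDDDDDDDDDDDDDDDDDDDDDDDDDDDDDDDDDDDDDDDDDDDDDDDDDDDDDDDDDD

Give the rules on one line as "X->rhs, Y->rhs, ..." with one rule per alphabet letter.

  step 1 ⇒ step 2: ABCCCDDDD ⇒ B·CCC·AB·AB·AB·DD·DD·DD·DD
    A ↦ B
    B ↦ CCC
    C ↦ AB
    D ↦ DD

A->B, B->CCC, C->AB, D->DD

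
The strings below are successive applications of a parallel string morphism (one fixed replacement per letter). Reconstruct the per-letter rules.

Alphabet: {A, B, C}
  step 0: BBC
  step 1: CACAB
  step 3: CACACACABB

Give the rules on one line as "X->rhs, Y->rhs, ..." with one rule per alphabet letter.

A->B, B->CA, C->B

  step 0 ⇒ step 1: BBC ⇒ CA·CA·B
    B ↦ CA
    C ↦ B
    A ↦ B  (constrained at step 1)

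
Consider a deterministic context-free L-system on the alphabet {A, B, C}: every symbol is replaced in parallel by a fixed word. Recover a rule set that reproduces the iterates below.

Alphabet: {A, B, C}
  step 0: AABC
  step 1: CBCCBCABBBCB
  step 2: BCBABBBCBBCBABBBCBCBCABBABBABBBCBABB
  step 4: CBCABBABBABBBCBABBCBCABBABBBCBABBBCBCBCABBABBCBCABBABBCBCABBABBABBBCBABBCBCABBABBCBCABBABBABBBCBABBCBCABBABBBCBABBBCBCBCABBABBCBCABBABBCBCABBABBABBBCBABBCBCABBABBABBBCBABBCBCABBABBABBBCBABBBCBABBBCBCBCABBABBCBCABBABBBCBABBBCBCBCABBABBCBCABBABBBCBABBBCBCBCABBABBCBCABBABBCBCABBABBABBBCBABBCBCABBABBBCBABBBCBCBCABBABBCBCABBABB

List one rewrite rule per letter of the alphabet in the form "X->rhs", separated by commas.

A->CBC, B->ABB, C->BCB

  step 1 ⇒ step 2: CBCCBCABBBCB ⇒ BCB·ABB·BCB·BCB·ABB·BCB·CBC·ABB·ABB·ABB·BCB·ABB
    A ↦ CBC
    B ↦ ABB
    C ↦ BCB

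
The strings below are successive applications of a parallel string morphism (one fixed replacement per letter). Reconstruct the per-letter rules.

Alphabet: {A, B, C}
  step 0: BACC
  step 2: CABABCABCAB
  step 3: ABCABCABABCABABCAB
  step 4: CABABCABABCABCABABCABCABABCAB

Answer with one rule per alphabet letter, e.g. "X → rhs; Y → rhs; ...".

  step 3 ⇒ step 4: ABCABCABABCABABCAB ⇒ C·AB·AB·C·AB·AB·C·AB·C·AB·AB·C·AB·C·AB·AB·C·AB
    A ↦ C
    B ↦ AB
    C ↦ AB

A->C, B->AB, C->AB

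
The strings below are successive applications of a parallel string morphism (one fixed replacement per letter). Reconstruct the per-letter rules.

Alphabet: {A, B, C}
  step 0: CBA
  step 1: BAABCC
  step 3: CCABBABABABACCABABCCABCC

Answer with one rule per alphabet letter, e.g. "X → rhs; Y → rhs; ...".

  step 0 ⇒ step 1: CBA ⇒ BA·AB·CC
    A ↦ CC
    B ↦ AB
    C ↦ BA

A->CC, B->AB, C->BA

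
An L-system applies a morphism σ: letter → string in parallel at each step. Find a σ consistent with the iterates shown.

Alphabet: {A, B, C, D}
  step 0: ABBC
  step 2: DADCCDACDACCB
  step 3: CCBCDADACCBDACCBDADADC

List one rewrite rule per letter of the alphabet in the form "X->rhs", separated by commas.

  step 2 ⇒ step 3: DADCCDACDACCB ⇒ C·CB·C·DA·DA·C·CB·DA·C·CB·DA·DA·DC
    A ↦ CB
    B ↦ DC
    C ↦ DA
    D ↦ C

A->CB, B->DC, C->DA, D->C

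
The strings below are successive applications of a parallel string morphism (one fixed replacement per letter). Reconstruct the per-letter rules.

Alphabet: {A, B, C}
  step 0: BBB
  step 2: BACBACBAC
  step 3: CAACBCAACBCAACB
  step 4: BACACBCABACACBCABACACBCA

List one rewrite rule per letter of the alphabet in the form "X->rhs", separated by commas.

  step 3 ⇒ step 4: CAACBCAACBCAACB ⇒ B·AC·AC·B·CA·B·AC·AC·B·CA·B·AC·AC·B·CA
    A ↦ AC
    B ↦ CA
    C ↦ B

A->AC, B->CA, C->B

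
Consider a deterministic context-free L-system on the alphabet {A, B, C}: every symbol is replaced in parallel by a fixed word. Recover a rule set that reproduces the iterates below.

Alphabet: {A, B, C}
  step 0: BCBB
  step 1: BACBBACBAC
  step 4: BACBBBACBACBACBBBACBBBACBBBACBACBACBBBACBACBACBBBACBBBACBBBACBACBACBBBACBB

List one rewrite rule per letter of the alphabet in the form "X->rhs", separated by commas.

  step 0 ⇒ step 1: BCBB ⇒ BAC·B·BAC·BAC
    B ↦ BAC
    C ↦ B
    A ↦ B  (constrained at step 1)

A->B, B->BAC, C->B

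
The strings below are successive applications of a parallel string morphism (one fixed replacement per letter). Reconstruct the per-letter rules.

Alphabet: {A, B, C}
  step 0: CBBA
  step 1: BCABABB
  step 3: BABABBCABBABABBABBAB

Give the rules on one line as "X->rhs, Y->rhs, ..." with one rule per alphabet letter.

A->B, B->AB, C->BC

  step 0 ⇒ step 1: CBBA ⇒ BC·AB·AB·B
    A ↦ B
    B ↦ AB
    C ↦ BC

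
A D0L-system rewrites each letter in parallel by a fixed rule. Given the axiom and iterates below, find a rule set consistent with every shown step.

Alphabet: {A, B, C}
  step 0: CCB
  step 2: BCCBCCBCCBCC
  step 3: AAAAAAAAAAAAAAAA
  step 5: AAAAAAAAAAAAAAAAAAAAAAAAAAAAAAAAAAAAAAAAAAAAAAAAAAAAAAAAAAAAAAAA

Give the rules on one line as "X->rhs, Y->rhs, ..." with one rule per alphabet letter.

A->BCC, B->AA, C->A

  step 2 ⇒ step 3: BCCBCCBCCBCC ⇒ AA·A·A·AA·A·A·AA·A·A·AA·A·A
    B ↦ AA
    C ↦ A
    A ↦ BCC  (constrained at step 3)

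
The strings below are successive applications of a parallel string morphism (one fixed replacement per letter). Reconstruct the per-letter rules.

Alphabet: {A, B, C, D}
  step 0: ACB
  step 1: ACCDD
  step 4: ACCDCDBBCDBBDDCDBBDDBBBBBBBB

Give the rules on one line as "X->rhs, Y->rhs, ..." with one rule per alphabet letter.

A->AC, B->D, C->CD, D->BB

  step 0 ⇒ step 1: ACB ⇒ AC·CD·D
    A ↦ AC
    B ↦ D
    C ↦ CD
    D ↦ BB  (constrained at step 1)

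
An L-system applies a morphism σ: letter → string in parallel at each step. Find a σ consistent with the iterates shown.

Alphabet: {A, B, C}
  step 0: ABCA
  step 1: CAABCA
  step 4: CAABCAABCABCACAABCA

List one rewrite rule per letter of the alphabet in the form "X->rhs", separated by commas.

  step 0 ⇒ step 1: ABCA ⇒ CA·A·B·CA
    A ↦ CA
    B ↦ A
    C ↦ B

A->CA, B->A, C->B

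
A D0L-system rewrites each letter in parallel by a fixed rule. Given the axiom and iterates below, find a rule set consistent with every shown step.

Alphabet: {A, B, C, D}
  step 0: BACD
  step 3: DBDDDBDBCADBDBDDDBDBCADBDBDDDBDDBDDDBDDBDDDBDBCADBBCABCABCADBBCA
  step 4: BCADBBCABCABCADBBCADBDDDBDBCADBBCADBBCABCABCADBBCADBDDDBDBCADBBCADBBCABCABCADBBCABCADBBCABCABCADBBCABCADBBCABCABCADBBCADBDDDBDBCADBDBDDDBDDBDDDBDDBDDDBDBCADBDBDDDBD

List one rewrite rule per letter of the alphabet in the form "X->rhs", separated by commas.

  step 3 ⇒ step 4: DBDDDBDBCADBDBDDDBDBCADBDBDDDBDDBDDDBDDBDDDBDBCADBBCABCABCADBBCA ⇒ BCA·DB·BCA·BCA·BCA·DB·BCA·DB·DD·DBD·BCA·DB·BCA·DB·BCA·BCA·BCA·DB·BCA·DB·DD·DBD·BCA·DB·BCA·DB·BCA·BCA·BCA·DB·BCA·BCA·DB·BCA·BCA·BCA·DB·BCA·BCA·DB·BCA·BCA·BCA·DB·BCA·DB·DD·DBD·BCA·DB·DB·DD·DBD·DB·DD·DBD·DB·DD·DBD·BCA·DB·DB·DD·DBD
    A ↦ DBD
    B ↦ DB
    C ↦ DD
    D ↦ BCA

A->DBD, B->DB, C->DD, D->BCA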